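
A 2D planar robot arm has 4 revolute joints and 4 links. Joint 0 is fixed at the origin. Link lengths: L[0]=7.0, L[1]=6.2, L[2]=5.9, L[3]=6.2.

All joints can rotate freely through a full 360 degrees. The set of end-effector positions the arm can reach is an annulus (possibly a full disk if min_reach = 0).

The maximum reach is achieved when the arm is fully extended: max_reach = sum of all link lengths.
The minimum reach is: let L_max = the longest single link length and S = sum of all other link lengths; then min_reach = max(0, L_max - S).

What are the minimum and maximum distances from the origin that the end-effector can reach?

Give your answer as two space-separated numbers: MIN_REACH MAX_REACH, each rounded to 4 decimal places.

Answer: 0.0000 25.3000

Derivation:
Link lengths: [7.0, 6.2, 5.9, 6.2]
max_reach = 7 + 6.2 + 5.9 + 6.2 = 25.3
L_max = max([7.0, 6.2, 5.9, 6.2]) = 7
S (sum of others) = 25.3 - 7 = 18.3
min_reach = max(0, 7 - 18.3) = max(0, -11.3) = 0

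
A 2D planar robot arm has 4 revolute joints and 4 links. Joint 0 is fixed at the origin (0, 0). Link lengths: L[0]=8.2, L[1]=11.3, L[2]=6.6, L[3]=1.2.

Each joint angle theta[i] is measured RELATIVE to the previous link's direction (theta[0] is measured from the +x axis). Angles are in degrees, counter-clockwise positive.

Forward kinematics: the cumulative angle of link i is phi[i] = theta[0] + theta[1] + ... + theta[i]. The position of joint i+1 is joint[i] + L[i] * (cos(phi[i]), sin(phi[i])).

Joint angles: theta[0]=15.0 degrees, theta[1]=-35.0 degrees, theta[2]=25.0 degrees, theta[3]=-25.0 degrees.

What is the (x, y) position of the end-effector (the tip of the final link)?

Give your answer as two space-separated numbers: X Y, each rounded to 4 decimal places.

Answer: 26.2416 -1.5777

Derivation:
joint[0] = (0.0000, 0.0000)  (base)
link 0: phi[0] = 15 = 15 deg
  cos(15 deg) = 0.9659, sin(15 deg) = 0.2588
  joint[1] = (0.0000, 0.0000) + 8.2 * (0.9659, 0.2588) = (0.0000 + 7.9206, 0.0000 + 2.1223) = (7.9206, 2.1223)
link 1: phi[1] = 15 + -35 = -20 deg
  cos(-20 deg) = 0.9397, sin(-20 deg) = -0.3420
  joint[2] = (7.9206, 2.1223) + 11.3 * (0.9397, -0.3420) = (7.9206 + 10.6185, 2.1223 + -3.8648) = (18.5391, -1.7425)
link 2: phi[2] = 15 + -35 + 25 = 5 deg
  cos(5 deg) = 0.9962, sin(5 deg) = 0.0872
  joint[3] = (18.5391, -1.7425) + 6.6 * (0.9962, 0.0872) = (18.5391 + 6.5749, -1.7425 + 0.5752) = (25.1140, -1.1673)
link 3: phi[3] = 15 + -35 + 25 + -25 = -20 deg
  cos(-20 deg) = 0.9397, sin(-20 deg) = -0.3420
  joint[4] = (25.1140, -1.1673) + 1.2 * (0.9397, -0.3420) = (25.1140 + 1.1276, -1.1673 + -0.4104) = (26.2416, -1.5777)
End effector: (26.2416, -1.5777)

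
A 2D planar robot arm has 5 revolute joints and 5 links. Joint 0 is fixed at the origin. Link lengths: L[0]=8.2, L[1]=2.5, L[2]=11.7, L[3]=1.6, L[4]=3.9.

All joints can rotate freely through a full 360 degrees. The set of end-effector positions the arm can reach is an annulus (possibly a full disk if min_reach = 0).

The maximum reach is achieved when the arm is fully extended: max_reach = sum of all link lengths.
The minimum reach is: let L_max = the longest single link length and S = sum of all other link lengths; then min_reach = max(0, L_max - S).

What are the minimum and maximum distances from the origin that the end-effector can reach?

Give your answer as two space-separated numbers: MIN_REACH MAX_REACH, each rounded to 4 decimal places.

Link lengths: [8.2, 2.5, 11.7, 1.6, 3.9]
max_reach = 8.2 + 2.5 + 11.7 + 1.6 + 3.9 = 27.9
L_max = max([8.2, 2.5, 11.7, 1.6, 3.9]) = 11.7
S (sum of others) = 27.9 - 11.7 = 16.2
min_reach = max(0, 11.7 - 16.2) = max(0, -4.5) = 0

Answer: 0.0000 27.9000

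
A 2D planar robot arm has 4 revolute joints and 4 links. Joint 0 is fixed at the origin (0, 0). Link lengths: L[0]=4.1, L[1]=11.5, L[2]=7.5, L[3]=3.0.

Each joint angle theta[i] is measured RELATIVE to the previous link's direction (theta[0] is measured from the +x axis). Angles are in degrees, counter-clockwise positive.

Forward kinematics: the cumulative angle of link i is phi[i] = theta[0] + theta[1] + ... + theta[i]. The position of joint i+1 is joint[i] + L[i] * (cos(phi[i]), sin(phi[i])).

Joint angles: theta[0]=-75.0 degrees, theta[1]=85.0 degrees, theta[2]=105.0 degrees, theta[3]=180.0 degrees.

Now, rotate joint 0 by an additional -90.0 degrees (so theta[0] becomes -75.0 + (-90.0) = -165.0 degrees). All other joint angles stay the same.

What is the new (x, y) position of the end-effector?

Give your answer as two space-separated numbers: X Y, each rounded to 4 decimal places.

Answer: 2.1150 -10.4847

Derivation:
joint[0] = (0.0000, 0.0000)  (base)
link 0: phi[0] = -165 = -165 deg
  cos(-165 deg) = -0.9659, sin(-165 deg) = -0.2588
  joint[1] = (0.0000, 0.0000) + 4.1 * (-0.9659, -0.2588) = (0.0000 + -3.9603, 0.0000 + -1.0612) = (-3.9603, -1.0612)
link 1: phi[1] = -165 + 85 = -80 deg
  cos(-80 deg) = 0.1736, sin(-80 deg) = -0.9848
  joint[2] = (-3.9603, -1.0612) + 11.5 * (0.1736, -0.9848) = (-3.9603 + 1.9970, -1.0612 + -11.3253) = (-1.9633, -12.3864)
link 2: phi[2] = -165 + 85 + 105 = 25 deg
  cos(25 deg) = 0.9063, sin(25 deg) = 0.4226
  joint[3] = (-1.9633, -12.3864) + 7.5 * (0.9063, 0.4226) = (-1.9633 + 6.7973, -12.3864 + 3.1696) = (4.8340, -9.2168)
link 3: phi[3] = -165 + 85 + 105 + 180 = 205 deg
  cos(205 deg) = -0.9063, sin(205 deg) = -0.4226
  joint[4] = (4.8340, -9.2168) + 3 * (-0.9063, -0.4226) = (4.8340 + -2.7189, -9.2168 + -1.2679) = (2.1150, -10.4847)
End effector: (2.1150, -10.4847)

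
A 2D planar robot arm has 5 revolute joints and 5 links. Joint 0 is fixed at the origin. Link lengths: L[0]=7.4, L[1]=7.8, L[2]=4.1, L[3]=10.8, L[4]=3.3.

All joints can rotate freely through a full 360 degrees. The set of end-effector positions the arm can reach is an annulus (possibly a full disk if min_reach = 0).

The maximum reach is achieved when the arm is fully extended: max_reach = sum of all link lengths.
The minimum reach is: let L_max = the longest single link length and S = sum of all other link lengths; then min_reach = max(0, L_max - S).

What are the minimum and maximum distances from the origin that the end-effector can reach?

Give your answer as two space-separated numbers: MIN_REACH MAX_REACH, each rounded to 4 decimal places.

Link lengths: [7.4, 7.8, 4.1, 10.8, 3.3]
max_reach = 7.4 + 7.8 + 4.1 + 10.8 + 3.3 = 33.4
L_max = max([7.4, 7.8, 4.1, 10.8, 3.3]) = 10.8
S (sum of others) = 33.4 - 10.8 = 22.6
min_reach = max(0, 10.8 - 22.6) = max(0, -11.8) = 0

Answer: 0.0000 33.4000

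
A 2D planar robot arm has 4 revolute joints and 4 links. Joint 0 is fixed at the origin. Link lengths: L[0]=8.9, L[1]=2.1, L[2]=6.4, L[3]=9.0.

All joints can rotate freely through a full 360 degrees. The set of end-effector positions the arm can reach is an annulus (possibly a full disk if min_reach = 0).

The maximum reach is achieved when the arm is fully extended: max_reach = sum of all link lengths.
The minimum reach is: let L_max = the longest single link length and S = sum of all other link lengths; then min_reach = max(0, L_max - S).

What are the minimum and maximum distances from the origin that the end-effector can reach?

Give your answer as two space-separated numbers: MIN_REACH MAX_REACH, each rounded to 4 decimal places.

Answer: 0.0000 26.4000

Derivation:
Link lengths: [8.9, 2.1, 6.4, 9.0]
max_reach = 8.9 + 2.1 + 6.4 + 9 = 26.4
L_max = max([8.9, 2.1, 6.4, 9.0]) = 9
S (sum of others) = 26.4 - 9 = 17.4
min_reach = max(0, 9 - 17.4) = max(0, -8.4) = 0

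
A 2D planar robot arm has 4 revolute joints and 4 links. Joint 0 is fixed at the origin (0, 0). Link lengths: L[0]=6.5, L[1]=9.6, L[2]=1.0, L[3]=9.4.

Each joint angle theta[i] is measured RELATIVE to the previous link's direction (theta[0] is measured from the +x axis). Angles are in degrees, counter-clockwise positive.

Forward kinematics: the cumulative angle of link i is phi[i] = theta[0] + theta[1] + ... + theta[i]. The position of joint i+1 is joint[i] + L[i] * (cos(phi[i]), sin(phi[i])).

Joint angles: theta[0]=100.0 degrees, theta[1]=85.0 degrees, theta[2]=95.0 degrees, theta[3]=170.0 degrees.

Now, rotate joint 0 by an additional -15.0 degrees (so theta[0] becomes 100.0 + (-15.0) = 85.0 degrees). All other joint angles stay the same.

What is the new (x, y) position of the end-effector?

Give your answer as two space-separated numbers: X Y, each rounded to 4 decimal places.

Answer: -6.5419 16.2258

Derivation:
joint[0] = (0.0000, 0.0000)  (base)
link 0: phi[0] = 85 = 85 deg
  cos(85 deg) = 0.0872, sin(85 deg) = 0.9962
  joint[1] = (0.0000, 0.0000) + 6.5 * (0.0872, 0.9962) = (0.0000 + 0.5665, 0.0000 + 6.4753) = (0.5665, 6.4753)
link 1: phi[1] = 85 + 85 = 170 deg
  cos(170 deg) = -0.9848, sin(170 deg) = 0.1736
  joint[2] = (0.5665, 6.4753) + 9.6 * (-0.9848, 0.1736) = (0.5665 + -9.4542, 6.4753 + 1.6670) = (-8.8876, 8.1423)
link 2: phi[2] = 85 + 85 + 95 = 265 deg
  cos(265 deg) = -0.0872, sin(265 deg) = -0.9962
  joint[3] = (-8.8876, 8.1423) + 1 * (-0.0872, -0.9962) = (-8.8876 + -0.0872, 8.1423 + -0.9962) = (-8.9748, 7.1461)
link 3: phi[3] = 85 + 85 + 95 + 170 = 435 deg
  cos(435 deg) = 0.2588, sin(435 deg) = 0.9659
  joint[4] = (-8.9748, 7.1461) + 9.4 * (0.2588, 0.9659) = (-8.9748 + 2.4329, 7.1461 + 9.0797) = (-6.5419, 16.2258)
End effector: (-6.5419, 16.2258)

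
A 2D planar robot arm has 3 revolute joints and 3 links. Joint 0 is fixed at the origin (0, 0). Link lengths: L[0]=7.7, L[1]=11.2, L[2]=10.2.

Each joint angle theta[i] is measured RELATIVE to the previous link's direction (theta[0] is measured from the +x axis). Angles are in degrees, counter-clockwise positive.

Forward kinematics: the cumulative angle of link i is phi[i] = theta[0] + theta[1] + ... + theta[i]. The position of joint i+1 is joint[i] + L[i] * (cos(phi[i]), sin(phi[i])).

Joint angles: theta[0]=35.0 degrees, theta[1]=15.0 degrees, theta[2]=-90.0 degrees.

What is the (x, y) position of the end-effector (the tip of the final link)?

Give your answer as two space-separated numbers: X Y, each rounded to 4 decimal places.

joint[0] = (0.0000, 0.0000)  (base)
link 0: phi[0] = 35 = 35 deg
  cos(35 deg) = 0.8192, sin(35 deg) = 0.5736
  joint[1] = (0.0000, 0.0000) + 7.7 * (0.8192, 0.5736) = (0.0000 + 6.3075, 0.0000 + 4.4165) = (6.3075, 4.4165)
link 1: phi[1] = 35 + 15 = 50 deg
  cos(50 deg) = 0.6428, sin(50 deg) = 0.7660
  joint[2] = (6.3075, 4.4165) + 11.2 * (0.6428, 0.7660) = (6.3075 + 7.1992, 4.4165 + 8.5797) = (13.5067, 12.9962)
link 2: phi[2] = 35 + 15 + -90 = -40 deg
  cos(-40 deg) = 0.7660, sin(-40 deg) = -0.6428
  joint[3] = (13.5067, 12.9962) + 10.2 * (0.7660, -0.6428) = (13.5067 + 7.8137, 12.9962 + -6.5564) = (21.3203, 6.4398)
End effector: (21.3203, 6.4398)

Answer: 21.3203 6.4398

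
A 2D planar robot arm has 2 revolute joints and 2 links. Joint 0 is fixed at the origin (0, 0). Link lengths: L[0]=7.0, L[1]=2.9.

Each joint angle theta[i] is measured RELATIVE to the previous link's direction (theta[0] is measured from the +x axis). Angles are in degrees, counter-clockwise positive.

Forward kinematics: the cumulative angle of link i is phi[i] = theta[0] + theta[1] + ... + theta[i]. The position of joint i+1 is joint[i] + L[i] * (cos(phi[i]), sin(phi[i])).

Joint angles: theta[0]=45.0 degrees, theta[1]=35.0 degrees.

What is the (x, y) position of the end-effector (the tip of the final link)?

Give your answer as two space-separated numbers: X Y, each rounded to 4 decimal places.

joint[0] = (0.0000, 0.0000)  (base)
link 0: phi[0] = 45 = 45 deg
  cos(45 deg) = 0.7071, sin(45 deg) = 0.7071
  joint[1] = (0.0000, 0.0000) + 7 * (0.7071, 0.7071) = (0.0000 + 4.9497, 0.0000 + 4.9497) = (4.9497, 4.9497)
link 1: phi[1] = 45 + 35 = 80 deg
  cos(80 deg) = 0.1736, sin(80 deg) = 0.9848
  joint[2] = (4.9497, 4.9497) + 2.9 * (0.1736, 0.9848) = (4.9497 + 0.5036, 4.9497 + 2.8559) = (5.4533, 7.8057)
End effector: (5.4533, 7.8057)

Answer: 5.4533 7.8057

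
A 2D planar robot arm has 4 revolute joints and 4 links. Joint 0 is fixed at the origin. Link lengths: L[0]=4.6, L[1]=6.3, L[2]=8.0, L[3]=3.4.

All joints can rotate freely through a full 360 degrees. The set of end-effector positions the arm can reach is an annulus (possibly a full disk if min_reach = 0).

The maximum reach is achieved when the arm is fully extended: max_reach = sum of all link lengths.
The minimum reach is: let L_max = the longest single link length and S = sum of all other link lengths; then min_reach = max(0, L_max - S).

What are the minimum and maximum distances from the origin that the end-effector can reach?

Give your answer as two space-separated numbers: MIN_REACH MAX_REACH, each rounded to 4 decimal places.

Link lengths: [4.6, 6.3, 8.0, 3.4]
max_reach = 4.6 + 6.3 + 8 + 3.4 = 22.3
L_max = max([4.6, 6.3, 8.0, 3.4]) = 8
S (sum of others) = 22.3 - 8 = 14.3
min_reach = max(0, 8 - 14.3) = max(0, -6.3) = 0

Answer: 0.0000 22.3000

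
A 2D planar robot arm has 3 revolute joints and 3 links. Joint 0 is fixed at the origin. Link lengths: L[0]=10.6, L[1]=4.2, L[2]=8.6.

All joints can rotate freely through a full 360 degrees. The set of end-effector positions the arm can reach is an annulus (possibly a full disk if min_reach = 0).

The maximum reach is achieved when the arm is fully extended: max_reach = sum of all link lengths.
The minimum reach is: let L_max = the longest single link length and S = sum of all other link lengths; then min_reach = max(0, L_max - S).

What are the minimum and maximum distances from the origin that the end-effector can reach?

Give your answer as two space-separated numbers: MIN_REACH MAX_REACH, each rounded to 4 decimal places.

Link lengths: [10.6, 4.2, 8.6]
max_reach = 10.6 + 4.2 + 8.6 = 23.4
L_max = max([10.6, 4.2, 8.6]) = 10.6
S (sum of others) = 23.4 - 10.6 = 12.8
min_reach = max(0, 10.6 - 12.8) = max(0, -2.2) = 0

Answer: 0.0000 23.4000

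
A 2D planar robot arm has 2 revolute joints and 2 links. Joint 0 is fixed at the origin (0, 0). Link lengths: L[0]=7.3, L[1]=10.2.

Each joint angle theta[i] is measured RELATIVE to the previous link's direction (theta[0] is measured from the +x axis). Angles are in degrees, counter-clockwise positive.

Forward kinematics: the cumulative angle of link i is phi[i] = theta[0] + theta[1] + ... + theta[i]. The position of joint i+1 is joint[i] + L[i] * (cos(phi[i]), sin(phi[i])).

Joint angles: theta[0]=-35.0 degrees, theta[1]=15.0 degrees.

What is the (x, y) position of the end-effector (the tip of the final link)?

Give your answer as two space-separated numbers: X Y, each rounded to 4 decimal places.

Answer: 15.5647 -7.6757

Derivation:
joint[0] = (0.0000, 0.0000)  (base)
link 0: phi[0] = -35 = -35 deg
  cos(-35 deg) = 0.8192, sin(-35 deg) = -0.5736
  joint[1] = (0.0000, 0.0000) + 7.3 * (0.8192, -0.5736) = (0.0000 + 5.9798, 0.0000 + -4.1871) = (5.9798, -4.1871)
link 1: phi[1] = -35 + 15 = -20 deg
  cos(-20 deg) = 0.9397, sin(-20 deg) = -0.3420
  joint[2] = (5.9798, -4.1871) + 10.2 * (0.9397, -0.3420) = (5.9798 + 9.5849, -4.1871 + -3.4886) = (15.5647, -7.6757)
End effector: (15.5647, -7.6757)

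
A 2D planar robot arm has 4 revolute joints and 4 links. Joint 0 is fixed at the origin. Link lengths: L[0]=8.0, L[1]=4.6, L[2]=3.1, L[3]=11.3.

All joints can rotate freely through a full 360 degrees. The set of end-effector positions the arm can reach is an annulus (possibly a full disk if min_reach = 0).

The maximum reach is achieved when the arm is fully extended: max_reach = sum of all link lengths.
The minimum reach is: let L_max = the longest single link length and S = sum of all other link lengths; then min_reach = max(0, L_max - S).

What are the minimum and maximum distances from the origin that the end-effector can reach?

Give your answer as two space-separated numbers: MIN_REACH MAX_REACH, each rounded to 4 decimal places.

Link lengths: [8.0, 4.6, 3.1, 11.3]
max_reach = 8 + 4.6 + 3.1 + 11.3 = 27
L_max = max([8.0, 4.6, 3.1, 11.3]) = 11.3
S (sum of others) = 27 - 11.3 = 15.7
min_reach = max(0, 11.3 - 15.7) = max(0, -4.4) = 0

Answer: 0.0000 27.0000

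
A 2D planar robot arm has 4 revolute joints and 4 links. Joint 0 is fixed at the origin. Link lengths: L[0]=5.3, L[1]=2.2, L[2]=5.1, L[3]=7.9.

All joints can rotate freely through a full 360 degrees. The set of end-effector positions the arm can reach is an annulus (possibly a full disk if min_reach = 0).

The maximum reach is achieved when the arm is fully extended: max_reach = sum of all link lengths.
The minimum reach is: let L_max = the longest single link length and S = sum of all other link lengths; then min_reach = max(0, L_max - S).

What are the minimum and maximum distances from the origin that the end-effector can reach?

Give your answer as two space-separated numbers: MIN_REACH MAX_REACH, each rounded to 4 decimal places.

Link lengths: [5.3, 2.2, 5.1, 7.9]
max_reach = 5.3 + 2.2 + 5.1 + 7.9 = 20.5
L_max = max([5.3, 2.2, 5.1, 7.9]) = 7.9
S (sum of others) = 20.5 - 7.9 = 12.6
min_reach = max(0, 7.9 - 12.6) = max(0, -4.7) = 0

Answer: 0.0000 20.5000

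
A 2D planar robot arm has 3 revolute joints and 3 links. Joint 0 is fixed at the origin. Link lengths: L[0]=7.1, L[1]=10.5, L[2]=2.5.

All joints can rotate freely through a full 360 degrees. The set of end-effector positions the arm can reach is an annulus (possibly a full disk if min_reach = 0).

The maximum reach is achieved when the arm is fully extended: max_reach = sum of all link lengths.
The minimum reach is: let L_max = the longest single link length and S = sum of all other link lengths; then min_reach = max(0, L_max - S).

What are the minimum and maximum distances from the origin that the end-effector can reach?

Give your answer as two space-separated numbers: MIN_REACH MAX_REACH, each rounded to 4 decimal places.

Answer: 0.9000 20.1000

Derivation:
Link lengths: [7.1, 10.5, 2.5]
max_reach = 7.1 + 10.5 + 2.5 = 20.1
L_max = max([7.1, 10.5, 2.5]) = 10.5
S (sum of others) = 20.1 - 10.5 = 9.6
min_reach = max(0, 10.5 - 9.6) = max(0, 0.9) = 0.9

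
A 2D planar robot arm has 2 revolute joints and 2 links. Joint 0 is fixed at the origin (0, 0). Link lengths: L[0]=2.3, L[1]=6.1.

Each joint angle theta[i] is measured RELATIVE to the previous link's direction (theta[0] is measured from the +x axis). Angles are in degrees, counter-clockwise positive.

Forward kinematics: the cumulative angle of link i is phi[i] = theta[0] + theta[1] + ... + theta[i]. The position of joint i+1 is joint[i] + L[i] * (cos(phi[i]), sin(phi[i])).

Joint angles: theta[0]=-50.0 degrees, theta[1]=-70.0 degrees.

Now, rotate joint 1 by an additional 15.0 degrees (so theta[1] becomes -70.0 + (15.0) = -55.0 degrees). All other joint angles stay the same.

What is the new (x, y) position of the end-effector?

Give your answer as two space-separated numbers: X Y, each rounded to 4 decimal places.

joint[0] = (0.0000, 0.0000)  (base)
link 0: phi[0] = -50 = -50 deg
  cos(-50 deg) = 0.6428, sin(-50 deg) = -0.7660
  joint[1] = (0.0000, 0.0000) + 2.3 * (0.6428, -0.7660) = (0.0000 + 1.4784, 0.0000 + -1.7619) = (1.4784, -1.7619)
link 1: phi[1] = -50 + -55 = -105 deg
  cos(-105 deg) = -0.2588, sin(-105 deg) = -0.9659
  joint[2] = (1.4784, -1.7619) + 6.1 * (-0.2588, -0.9659) = (1.4784 + -1.5788, -1.7619 + -5.8921) = (-0.1004, -7.6540)
End effector: (-0.1004, -7.6540)

Answer: -0.1004 -7.6540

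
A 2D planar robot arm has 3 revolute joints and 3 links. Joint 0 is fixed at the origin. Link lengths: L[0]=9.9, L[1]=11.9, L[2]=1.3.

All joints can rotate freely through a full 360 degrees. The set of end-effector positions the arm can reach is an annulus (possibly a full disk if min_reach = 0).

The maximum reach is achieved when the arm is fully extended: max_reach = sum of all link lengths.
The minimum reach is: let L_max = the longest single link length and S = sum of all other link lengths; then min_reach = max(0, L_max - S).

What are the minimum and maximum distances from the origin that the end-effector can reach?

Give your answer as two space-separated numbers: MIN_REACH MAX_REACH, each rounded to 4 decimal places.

Link lengths: [9.9, 11.9, 1.3]
max_reach = 9.9 + 11.9 + 1.3 = 23.1
L_max = max([9.9, 11.9, 1.3]) = 11.9
S (sum of others) = 23.1 - 11.9 = 11.2
min_reach = max(0, 11.9 - 11.2) = max(0, 0.7) = 0.7

Answer: 0.7000 23.1000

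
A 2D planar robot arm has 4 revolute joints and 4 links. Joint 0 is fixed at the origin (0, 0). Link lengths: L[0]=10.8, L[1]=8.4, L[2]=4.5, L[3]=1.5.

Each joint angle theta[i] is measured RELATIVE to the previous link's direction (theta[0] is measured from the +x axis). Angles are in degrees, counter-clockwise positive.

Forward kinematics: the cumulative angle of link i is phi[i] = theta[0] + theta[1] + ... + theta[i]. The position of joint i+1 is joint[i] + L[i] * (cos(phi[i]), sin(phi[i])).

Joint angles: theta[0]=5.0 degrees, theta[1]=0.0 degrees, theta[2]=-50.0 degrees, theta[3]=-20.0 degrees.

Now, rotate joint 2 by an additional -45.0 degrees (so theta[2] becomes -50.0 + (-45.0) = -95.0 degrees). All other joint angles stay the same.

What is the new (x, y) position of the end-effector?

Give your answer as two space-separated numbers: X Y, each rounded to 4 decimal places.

Answer: 18.6139 -4.2361

Derivation:
joint[0] = (0.0000, 0.0000)  (base)
link 0: phi[0] = 5 = 5 deg
  cos(5 deg) = 0.9962, sin(5 deg) = 0.0872
  joint[1] = (0.0000, 0.0000) + 10.8 * (0.9962, 0.0872) = (0.0000 + 10.7589, 0.0000 + 0.9413) = (10.7589, 0.9413)
link 1: phi[1] = 5 + 0 = 5 deg
  cos(5 deg) = 0.9962, sin(5 deg) = 0.0872
  joint[2] = (10.7589, 0.9413) + 8.4 * (0.9962, 0.0872) = (10.7589 + 8.3680, 0.9413 + 0.7321) = (19.1269, 1.6734)
link 2: phi[2] = 5 + 0 + -95 = -90 deg
  cos(-90 deg) = 0.0000, sin(-90 deg) = -1.0000
  joint[3] = (19.1269, 1.6734) + 4.5 * (0.0000, -1.0000) = (19.1269 + 0.0000, 1.6734 + -4.5000) = (19.1269, -2.8266)
link 3: phi[3] = 5 + 0 + -95 + -20 = -110 deg
  cos(-110 deg) = -0.3420, sin(-110 deg) = -0.9397
  joint[4] = (19.1269, -2.8266) + 1.5 * (-0.3420, -0.9397) = (19.1269 + -0.5130, -2.8266 + -1.4095) = (18.6139, -4.2361)
End effector: (18.6139, -4.2361)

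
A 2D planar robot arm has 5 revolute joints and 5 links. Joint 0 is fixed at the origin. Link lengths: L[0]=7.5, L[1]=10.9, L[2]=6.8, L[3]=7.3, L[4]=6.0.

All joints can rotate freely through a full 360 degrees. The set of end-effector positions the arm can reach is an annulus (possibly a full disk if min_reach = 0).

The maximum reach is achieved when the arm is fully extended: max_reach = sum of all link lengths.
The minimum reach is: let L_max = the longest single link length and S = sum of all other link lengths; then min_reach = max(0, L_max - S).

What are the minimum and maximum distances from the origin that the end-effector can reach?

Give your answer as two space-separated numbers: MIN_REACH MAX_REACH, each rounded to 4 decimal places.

Answer: 0.0000 38.5000

Derivation:
Link lengths: [7.5, 10.9, 6.8, 7.3, 6.0]
max_reach = 7.5 + 10.9 + 6.8 + 7.3 + 6 = 38.5
L_max = max([7.5, 10.9, 6.8, 7.3, 6.0]) = 10.9
S (sum of others) = 38.5 - 10.9 = 27.6
min_reach = max(0, 10.9 - 27.6) = max(0, -16.7) = 0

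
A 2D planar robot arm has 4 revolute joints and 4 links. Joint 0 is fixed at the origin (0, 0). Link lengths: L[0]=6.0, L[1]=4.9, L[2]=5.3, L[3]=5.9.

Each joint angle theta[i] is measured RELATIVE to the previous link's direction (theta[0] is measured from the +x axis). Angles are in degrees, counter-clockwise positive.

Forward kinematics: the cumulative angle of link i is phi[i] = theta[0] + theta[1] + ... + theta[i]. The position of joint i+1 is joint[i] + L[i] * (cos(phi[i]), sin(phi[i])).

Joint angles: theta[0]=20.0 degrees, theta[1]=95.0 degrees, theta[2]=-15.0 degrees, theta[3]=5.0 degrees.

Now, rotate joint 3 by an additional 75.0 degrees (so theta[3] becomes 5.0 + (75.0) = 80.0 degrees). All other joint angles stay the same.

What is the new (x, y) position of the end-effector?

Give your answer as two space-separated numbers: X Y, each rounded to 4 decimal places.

Answer: -3.2530 11.7125

Derivation:
joint[0] = (0.0000, 0.0000)  (base)
link 0: phi[0] = 20 = 20 deg
  cos(20 deg) = 0.9397, sin(20 deg) = 0.3420
  joint[1] = (0.0000, 0.0000) + 6 * (0.9397, 0.3420) = (0.0000 + 5.6382, 0.0000 + 2.0521) = (5.6382, 2.0521)
link 1: phi[1] = 20 + 95 = 115 deg
  cos(115 deg) = -0.4226, sin(115 deg) = 0.9063
  joint[2] = (5.6382, 2.0521) + 4.9 * (-0.4226, 0.9063) = (5.6382 + -2.0708, 2.0521 + 4.4409) = (3.5673, 6.4930)
link 2: phi[2] = 20 + 95 + -15 = 100 deg
  cos(100 deg) = -0.1736, sin(100 deg) = 0.9848
  joint[3] = (3.5673, 6.4930) + 5.3 * (-0.1736, 0.9848) = (3.5673 + -0.9203, 6.4930 + 5.2195) = (2.6470, 11.7125)
link 3: phi[3] = 20 + 95 + -15 + 80 = 180 deg
  cos(180 deg) = -1.0000, sin(180 deg) = 0.0000
  joint[4] = (2.6470, 11.7125) + 5.9 * (-1.0000, 0.0000) = (2.6470 + -5.9000, 11.7125 + 0.0000) = (-3.2530, 11.7125)
End effector: (-3.2530, 11.7125)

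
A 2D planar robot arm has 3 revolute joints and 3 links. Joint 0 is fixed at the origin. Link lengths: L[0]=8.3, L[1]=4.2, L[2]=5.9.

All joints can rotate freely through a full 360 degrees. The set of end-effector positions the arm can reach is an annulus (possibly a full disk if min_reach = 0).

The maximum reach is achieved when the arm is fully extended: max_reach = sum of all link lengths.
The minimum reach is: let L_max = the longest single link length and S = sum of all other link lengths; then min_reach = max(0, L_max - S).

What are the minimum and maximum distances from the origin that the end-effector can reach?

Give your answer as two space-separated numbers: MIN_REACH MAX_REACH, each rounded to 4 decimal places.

Link lengths: [8.3, 4.2, 5.9]
max_reach = 8.3 + 4.2 + 5.9 = 18.4
L_max = max([8.3, 4.2, 5.9]) = 8.3
S (sum of others) = 18.4 - 8.3 = 10.1
min_reach = max(0, 8.3 - 10.1) = max(0, -1.8) = 0

Answer: 0.0000 18.4000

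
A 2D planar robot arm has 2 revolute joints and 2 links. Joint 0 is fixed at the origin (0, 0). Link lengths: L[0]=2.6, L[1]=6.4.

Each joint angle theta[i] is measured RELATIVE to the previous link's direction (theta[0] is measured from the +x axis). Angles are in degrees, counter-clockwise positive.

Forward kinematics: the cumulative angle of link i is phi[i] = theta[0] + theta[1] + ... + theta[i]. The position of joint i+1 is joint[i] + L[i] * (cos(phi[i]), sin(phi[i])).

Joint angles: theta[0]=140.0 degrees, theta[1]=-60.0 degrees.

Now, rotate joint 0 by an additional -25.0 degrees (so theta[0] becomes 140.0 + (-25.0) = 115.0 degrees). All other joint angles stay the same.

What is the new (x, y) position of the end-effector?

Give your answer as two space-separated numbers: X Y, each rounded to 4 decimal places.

joint[0] = (0.0000, 0.0000)  (base)
link 0: phi[0] = 115 = 115 deg
  cos(115 deg) = -0.4226, sin(115 deg) = 0.9063
  joint[1] = (0.0000, 0.0000) + 2.6 * (-0.4226, 0.9063) = (0.0000 + -1.0988, 0.0000 + 2.3564) = (-1.0988, 2.3564)
link 1: phi[1] = 115 + -60 = 55 deg
  cos(55 deg) = 0.5736, sin(55 deg) = 0.8192
  joint[2] = (-1.0988, 2.3564) + 6.4 * (0.5736, 0.8192) = (-1.0988 + 3.6709, 2.3564 + 5.2426) = (2.5721, 7.5990)
End effector: (2.5721, 7.5990)

Answer: 2.5721 7.5990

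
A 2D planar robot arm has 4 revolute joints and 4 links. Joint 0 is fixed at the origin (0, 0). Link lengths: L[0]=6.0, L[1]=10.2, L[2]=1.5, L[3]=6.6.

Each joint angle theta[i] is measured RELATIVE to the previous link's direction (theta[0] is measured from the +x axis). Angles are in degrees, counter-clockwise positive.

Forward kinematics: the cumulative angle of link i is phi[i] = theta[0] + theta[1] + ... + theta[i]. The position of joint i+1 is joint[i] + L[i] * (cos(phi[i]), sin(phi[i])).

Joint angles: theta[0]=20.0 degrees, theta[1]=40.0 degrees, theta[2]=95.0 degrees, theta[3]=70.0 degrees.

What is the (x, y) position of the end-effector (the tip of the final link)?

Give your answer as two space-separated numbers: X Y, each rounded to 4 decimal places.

Answer: 4.7118 6.8526

Derivation:
joint[0] = (0.0000, 0.0000)  (base)
link 0: phi[0] = 20 = 20 deg
  cos(20 deg) = 0.9397, sin(20 deg) = 0.3420
  joint[1] = (0.0000, 0.0000) + 6 * (0.9397, 0.3420) = (0.0000 + 5.6382, 0.0000 + 2.0521) = (5.6382, 2.0521)
link 1: phi[1] = 20 + 40 = 60 deg
  cos(60 deg) = 0.5000, sin(60 deg) = 0.8660
  joint[2] = (5.6382, 2.0521) + 10.2 * (0.5000, 0.8660) = (5.6382 + 5.1000, 2.0521 + 8.8335) = (10.7382, 10.8856)
link 2: phi[2] = 20 + 40 + 95 = 155 deg
  cos(155 deg) = -0.9063, sin(155 deg) = 0.4226
  joint[3] = (10.7382, 10.8856) + 1.5 * (-0.9063, 0.4226) = (10.7382 + -1.3595, 10.8856 + 0.6339) = (9.3787, 11.5195)
link 3: phi[3] = 20 + 40 + 95 + 70 = 225 deg
  cos(225 deg) = -0.7071, sin(225 deg) = -0.7071
  joint[4] = (9.3787, 11.5195) + 6.6 * (-0.7071, -0.7071) = (9.3787 + -4.6669, 11.5195 + -4.6669) = (4.7118, 6.8526)
End effector: (4.7118, 6.8526)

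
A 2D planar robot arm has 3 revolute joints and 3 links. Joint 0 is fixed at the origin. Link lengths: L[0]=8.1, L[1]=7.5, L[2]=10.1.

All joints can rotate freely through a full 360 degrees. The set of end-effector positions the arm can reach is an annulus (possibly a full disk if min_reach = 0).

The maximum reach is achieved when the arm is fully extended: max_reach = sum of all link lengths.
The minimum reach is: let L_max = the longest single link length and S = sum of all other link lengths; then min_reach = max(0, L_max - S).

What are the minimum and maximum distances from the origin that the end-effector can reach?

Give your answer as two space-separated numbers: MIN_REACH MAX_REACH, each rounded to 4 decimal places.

Answer: 0.0000 25.7000

Derivation:
Link lengths: [8.1, 7.5, 10.1]
max_reach = 8.1 + 7.5 + 10.1 = 25.7
L_max = max([8.1, 7.5, 10.1]) = 10.1
S (sum of others) = 25.7 - 10.1 = 15.6
min_reach = max(0, 10.1 - 15.6) = max(0, -5.5) = 0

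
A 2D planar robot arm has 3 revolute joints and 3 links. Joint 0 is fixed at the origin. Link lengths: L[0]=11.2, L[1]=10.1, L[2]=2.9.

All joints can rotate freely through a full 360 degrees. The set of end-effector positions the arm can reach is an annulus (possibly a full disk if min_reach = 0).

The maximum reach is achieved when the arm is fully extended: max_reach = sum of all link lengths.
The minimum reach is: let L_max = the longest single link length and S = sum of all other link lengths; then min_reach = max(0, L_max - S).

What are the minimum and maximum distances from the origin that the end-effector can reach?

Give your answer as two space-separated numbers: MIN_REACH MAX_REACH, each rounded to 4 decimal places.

Answer: 0.0000 24.2000

Derivation:
Link lengths: [11.2, 10.1, 2.9]
max_reach = 11.2 + 10.1 + 2.9 = 24.2
L_max = max([11.2, 10.1, 2.9]) = 11.2
S (sum of others) = 24.2 - 11.2 = 13
min_reach = max(0, 11.2 - 13) = max(0, -1.8) = 0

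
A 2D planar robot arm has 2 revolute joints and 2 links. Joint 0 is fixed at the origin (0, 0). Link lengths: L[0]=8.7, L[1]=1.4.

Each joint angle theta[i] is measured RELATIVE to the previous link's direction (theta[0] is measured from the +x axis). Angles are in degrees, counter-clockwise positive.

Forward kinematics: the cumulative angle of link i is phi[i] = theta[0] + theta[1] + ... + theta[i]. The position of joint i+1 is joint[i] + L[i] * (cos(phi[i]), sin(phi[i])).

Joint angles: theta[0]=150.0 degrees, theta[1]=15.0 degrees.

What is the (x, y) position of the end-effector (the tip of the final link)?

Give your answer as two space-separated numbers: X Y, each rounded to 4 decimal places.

Answer: -8.8867 4.7123

Derivation:
joint[0] = (0.0000, 0.0000)  (base)
link 0: phi[0] = 150 = 150 deg
  cos(150 deg) = -0.8660, sin(150 deg) = 0.5000
  joint[1] = (0.0000, 0.0000) + 8.7 * (-0.8660, 0.5000) = (0.0000 + -7.5344, 0.0000 + 4.3500) = (-7.5344, 4.3500)
link 1: phi[1] = 150 + 15 = 165 deg
  cos(165 deg) = -0.9659, sin(165 deg) = 0.2588
  joint[2] = (-7.5344, 4.3500) + 1.4 * (-0.9659, 0.2588) = (-7.5344 + -1.3523, 4.3500 + 0.3623) = (-8.8867, 4.7123)
End effector: (-8.8867, 4.7123)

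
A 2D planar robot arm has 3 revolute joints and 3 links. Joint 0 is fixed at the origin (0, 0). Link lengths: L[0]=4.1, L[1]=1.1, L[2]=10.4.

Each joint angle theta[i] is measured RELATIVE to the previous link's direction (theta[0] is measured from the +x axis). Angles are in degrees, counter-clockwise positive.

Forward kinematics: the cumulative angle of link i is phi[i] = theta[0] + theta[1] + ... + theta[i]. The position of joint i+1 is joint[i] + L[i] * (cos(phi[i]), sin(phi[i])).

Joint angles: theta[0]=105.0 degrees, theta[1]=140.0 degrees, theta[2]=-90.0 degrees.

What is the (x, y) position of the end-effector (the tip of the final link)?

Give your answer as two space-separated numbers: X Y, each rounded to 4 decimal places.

joint[0] = (0.0000, 0.0000)  (base)
link 0: phi[0] = 105 = 105 deg
  cos(105 deg) = -0.2588, sin(105 deg) = 0.9659
  joint[1] = (0.0000, 0.0000) + 4.1 * (-0.2588, 0.9659) = (0.0000 + -1.0612, 0.0000 + 3.9603) = (-1.0612, 3.9603)
link 1: phi[1] = 105 + 140 = 245 deg
  cos(245 deg) = -0.4226, sin(245 deg) = -0.9063
  joint[2] = (-1.0612, 3.9603) + 1.1 * (-0.4226, -0.9063) = (-1.0612 + -0.4649, 3.9603 + -0.9969) = (-1.5260, 2.9634)
link 2: phi[2] = 105 + 140 + -90 = 155 deg
  cos(155 deg) = -0.9063, sin(155 deg) = 0.4226
  joint[3] = (-1.5260, 2.9634) + 10.4 * (-0.9063, 0.4226) = (-1.5260 + -9.4256, 2.9634 + 4.3952) = (-10.9516, 7.3586)
End effector: (-10.9516, 7.3586)

Answer: -10.9516 7.3586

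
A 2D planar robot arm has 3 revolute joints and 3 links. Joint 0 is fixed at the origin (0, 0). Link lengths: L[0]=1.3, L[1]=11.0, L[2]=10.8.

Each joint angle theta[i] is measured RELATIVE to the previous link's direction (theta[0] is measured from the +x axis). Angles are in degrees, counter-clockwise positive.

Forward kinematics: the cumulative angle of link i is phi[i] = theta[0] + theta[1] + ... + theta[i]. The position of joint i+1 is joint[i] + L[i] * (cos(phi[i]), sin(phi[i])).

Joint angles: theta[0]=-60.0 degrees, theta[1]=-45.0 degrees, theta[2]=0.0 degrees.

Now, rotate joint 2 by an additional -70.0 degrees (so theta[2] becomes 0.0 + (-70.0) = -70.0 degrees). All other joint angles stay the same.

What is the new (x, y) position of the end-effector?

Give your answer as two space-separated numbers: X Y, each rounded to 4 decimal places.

Answer: -12.9559 -12.6923

Derivation:
joint[0] = (0.0000, 0.0000)  (base)
link 0: phi[0] = -60 = -60 deg
  cos(-60 deg) = 0.5000, sin(-60 deg) = -0.8660
  joint[1] = (0.0000, 0.0000) + 1.3 * (0.5000, -0.8660) = (0.0000 + 0.6500, 0.0000 + -1.1258) = (0.6500, -1.1258)
link 1: phi[1] = -60 + -45 = -105 deg
  cos(-105 deg) = -0.2588, sin(-105 deg) = -0.9659
  joint[2] = (0.6500, -1.1258) + 11 * (-0.2588, -0.9659) = (0.6500 + -2.8470, -1.1258 + -10.6252) = (-2.1970, -11.7510)
link 2: phi[2] = -60 + -45 + -70 = -175 deg
  cos(-175 deg) = -0.9962, sin(-175 deg) = -0.0872
  joint[3] = (-2.1970, -11.7510) + 10.8 * (-0.9962, -0.0872) = (-2.1970 + -10.7589, -11.7510 + -0.9413) = (-12.9559, -12.6923)
End effector: (-12.9559, -12.6923)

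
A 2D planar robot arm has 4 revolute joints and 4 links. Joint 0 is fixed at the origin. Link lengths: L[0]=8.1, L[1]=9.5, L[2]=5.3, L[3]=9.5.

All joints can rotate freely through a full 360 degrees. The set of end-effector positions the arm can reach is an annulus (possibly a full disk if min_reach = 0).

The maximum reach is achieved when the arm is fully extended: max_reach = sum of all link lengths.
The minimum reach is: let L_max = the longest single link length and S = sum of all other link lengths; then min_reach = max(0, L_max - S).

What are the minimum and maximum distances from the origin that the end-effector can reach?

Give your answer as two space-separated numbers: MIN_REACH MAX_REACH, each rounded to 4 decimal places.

Link lengths: [8.1, 9.5, 5.3, 9.5]
max_reach = 8.1 + 9.5 + 5.3 + 9.5 = 32.4
L_max = max([8.1, 9.5, 5.3, 9.5]) = 9.5
S (sum of others) = 32.4 - 9.5 = 22.9
min_reach = max(0, 9.5 - 22.9) = max(0, -13.4) = 0

Answer: 0.0000 32.4000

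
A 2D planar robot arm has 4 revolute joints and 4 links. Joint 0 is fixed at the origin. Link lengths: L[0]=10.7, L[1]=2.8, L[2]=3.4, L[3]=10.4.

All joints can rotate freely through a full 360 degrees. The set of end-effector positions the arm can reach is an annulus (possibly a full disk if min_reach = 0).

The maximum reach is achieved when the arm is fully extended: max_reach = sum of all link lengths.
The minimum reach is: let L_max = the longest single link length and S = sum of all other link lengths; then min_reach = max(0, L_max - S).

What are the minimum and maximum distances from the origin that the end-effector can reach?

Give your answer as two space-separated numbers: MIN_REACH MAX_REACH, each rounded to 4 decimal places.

Link lengths: [10.7, 2.8, 3.4, 10.4]
max_reach = 10.7 + 2.8 + 3.4 + 10.4 = 27.3
L_max = max([10.7, 2.8, 3.4, 10.4]) = 10.7
S (sum of others) = 27.3 - 10.7 = 16.6
min_reach = max(0, 10.7 - 16.6) = max(0, -5.9) = 0

Answer: 0.0000 27.3000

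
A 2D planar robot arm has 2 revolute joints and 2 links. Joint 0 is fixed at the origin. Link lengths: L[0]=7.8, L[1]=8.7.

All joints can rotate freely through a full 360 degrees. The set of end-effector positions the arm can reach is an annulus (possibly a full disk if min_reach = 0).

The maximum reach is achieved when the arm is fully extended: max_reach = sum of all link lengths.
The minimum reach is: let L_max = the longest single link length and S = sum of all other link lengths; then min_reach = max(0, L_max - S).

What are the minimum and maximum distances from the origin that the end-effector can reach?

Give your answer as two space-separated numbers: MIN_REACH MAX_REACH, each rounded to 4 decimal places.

Answer: 0.9000 16.5000

Derivation:
Link lengths: [7.8, 8.7]
max_reach = 7.8 + 8.7 = 16.5
L_max = max([7.8, 8.7]) = 8.7
S (sum of others) = 16.5 - 8.7 = 7.8
min_reach = max(0, 8.7 - 7.8) = max(0, 0.9) = 0.9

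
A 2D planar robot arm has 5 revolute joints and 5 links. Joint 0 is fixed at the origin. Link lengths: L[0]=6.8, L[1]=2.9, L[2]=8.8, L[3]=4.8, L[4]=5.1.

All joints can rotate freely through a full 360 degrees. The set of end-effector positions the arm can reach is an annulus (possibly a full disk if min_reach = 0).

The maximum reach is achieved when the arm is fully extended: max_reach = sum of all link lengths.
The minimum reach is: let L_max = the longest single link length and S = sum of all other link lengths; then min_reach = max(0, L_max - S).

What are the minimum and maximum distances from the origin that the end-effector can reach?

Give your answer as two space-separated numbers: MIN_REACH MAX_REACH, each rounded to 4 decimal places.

Link lengths: [6.8, 2.9, 8.8, 4.8, 5.1]
max_reach = 6.8 + 2.9 + 8.8 + 4.8 + 5.1 = 28.4
L_max = max([6.8, 2.9, 8.8, 4.8, 5.1]) = 8.8
S (sum of others) = 28.4 - 8.8 = 19.6
min_reach = max(0, 8.8 - 19.6) = max(0, -10.8) = 0

Answer: 0.0000 28.4000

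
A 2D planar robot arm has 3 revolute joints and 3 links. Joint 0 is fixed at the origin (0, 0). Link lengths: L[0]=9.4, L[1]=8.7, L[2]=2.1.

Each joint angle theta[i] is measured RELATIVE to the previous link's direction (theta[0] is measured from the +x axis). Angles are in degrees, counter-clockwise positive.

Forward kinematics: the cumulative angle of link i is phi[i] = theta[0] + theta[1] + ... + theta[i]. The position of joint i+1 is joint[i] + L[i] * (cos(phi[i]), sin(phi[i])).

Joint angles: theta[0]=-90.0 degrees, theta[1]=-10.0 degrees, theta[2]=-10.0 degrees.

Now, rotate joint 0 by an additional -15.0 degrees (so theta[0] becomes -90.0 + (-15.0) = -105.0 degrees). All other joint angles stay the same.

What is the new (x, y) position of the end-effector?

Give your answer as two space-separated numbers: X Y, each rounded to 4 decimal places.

joint[0] = (0.0000, 0.0000)  (base)
link 0: phi[0] = -105 = -105 deg
  cos(-105 deg) = -0.2588, sin(-105 deg) = -0.9659
  joint[1] = (0.0000, 0.0000) + 9.4 * (-0.2588, -0.9659) = (0.0000 + -2.4329, 0.0000 + -9.0797) = (-2.4329, -9.0797)
link 1: phi[1] = -105 + -10 = -115 deg
  cos(-115 deg) = -0.4226, sin(-115 deg) = -0.9063
  joint[2] = (-2.4329, -9.0797) + 8.7 * (-0.4226, -0.9063) = (-2.4329 + -3.6768, -9.0797 + -7.8849) = (-6.1097, -16.9646)
link 2: phi[2] = -105 + -10 + -10 = -125 deg
  cos(-125 deg) = -0.5736, sin(-125 deg) = -0.8192
  joint[3] = (-6.1097, -16.9646) + 2.1 * (-0.5736, -0.8192) = (-6.1097 + -1.2045, -16.9646 + -1.7202) = (-7.3142, -18.6848)
End effector: (-7.3142, -18.6848)

Answer: -7.3142 -18.6848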